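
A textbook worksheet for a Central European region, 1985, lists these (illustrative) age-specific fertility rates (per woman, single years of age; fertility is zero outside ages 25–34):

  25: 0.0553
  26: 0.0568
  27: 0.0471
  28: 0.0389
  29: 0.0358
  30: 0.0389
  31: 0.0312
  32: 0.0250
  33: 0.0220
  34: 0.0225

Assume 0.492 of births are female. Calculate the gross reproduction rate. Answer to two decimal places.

Proportion female at birth = 0.492.
Sum of ASFRs = 0.0553 + 0.0568 + 0.0471 + 0.0389 + 0.0358 + 0.0389 + 0.0312 + 0.0250 + 0.0220 + 0.0225 = 0.3735
TFR = 0.3735
GRR = 0.492 × 0.3735 = 0.18376

0.18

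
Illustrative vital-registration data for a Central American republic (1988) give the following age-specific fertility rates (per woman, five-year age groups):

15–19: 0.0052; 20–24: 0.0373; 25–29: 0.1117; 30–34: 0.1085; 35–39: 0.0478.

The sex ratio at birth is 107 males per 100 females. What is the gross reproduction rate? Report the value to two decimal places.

0.75

Proportion female at birth = 100 / (100 + 107) = 0.48309.
Sum of ASFRs = 0.0052 + 0.0373 + 0.1117 + 0.1085 + 0.0478 = 0.3105
TFR = 5 × 0.3105 = 1.5525
GRR = 0.48309 × 1.5525 = 0.75000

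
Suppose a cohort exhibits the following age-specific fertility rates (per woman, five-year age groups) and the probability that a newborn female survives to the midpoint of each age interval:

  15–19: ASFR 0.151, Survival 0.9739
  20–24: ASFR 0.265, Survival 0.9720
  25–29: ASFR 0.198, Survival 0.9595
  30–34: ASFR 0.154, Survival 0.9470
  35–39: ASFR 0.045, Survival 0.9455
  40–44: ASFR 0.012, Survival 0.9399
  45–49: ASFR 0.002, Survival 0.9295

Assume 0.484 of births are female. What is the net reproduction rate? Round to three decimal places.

Proportion female at birth = 0.484.
Per-age-group product (5 × ASFR × survival probability):
  15–19: 5 × 0.151 × 0.9739 = 0.73529
  20–24: 5 × 0.265 × 0.9720 = 1.28790
  25–29: 5 × 0.198 × 0.9595 = 0.94991
  30–34: 5 × 0.154 × 0.9470 = 0.72919
  35–39: 5 × 0.045 × 0.9455 = 0.21274
  40–44: 5 × 0.012 × 0.9399 = 0.05639
  45–49: 5 × 0.002 × 0.9295 = 0.00930
Sum = 3.98072
NRR = 0.484 × 3.98072 = 1.92667
An NRR exceeding 1 indicates intrinsic growth under these rates.

1.927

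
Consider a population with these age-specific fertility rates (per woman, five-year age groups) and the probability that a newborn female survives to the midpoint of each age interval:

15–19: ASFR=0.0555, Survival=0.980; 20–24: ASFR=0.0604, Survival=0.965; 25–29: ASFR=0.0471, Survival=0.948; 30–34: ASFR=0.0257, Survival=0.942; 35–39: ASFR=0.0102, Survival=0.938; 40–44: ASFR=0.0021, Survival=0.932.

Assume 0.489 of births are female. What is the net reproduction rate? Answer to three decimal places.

Proportion female at birth = 0.489.
Weighting each age-specific rate by interval width and survival:
  15–19: 5 × 0.0555 × 0.980 = 0.27195
  20–24: 5 × 0.0604 × 0.965 = 0.29143
  25–29: 5 × 0.0471 × 0.948 = 0.22325
  30–34: 5 × 0.0257 × 0.942 = 0.12105
  35–39: 5 × 0.0102 × 0.938 = 0.04784
  40–44: 5 × 0.0021 × 0.932 = 0.00979
Sum = 0.96531
NRR = 0.489 × 0.96531 = 0.47204
An NRR under 1 implies long-run decline under these rates.

0.472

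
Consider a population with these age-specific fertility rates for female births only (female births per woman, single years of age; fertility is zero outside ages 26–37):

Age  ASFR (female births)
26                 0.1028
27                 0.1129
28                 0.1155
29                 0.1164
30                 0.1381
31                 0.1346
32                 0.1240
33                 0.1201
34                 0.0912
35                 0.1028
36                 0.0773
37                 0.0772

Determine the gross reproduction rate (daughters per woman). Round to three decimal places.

1.313

Sum of female ASFRs = 0.1028 + 0.1129 + 0.1155 + 0.1164 + 0.1381 + 0.1346 + 0.1240 + 0.1201 + 0.0912 + 0.1028 + 0.0773 + 0.0772 = 1.3129
GRR = 1.3129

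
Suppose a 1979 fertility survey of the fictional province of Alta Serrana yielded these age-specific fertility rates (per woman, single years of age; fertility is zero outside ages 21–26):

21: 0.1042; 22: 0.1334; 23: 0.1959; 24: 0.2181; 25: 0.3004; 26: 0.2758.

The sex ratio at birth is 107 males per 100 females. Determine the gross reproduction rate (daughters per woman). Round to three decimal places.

Proportion female at birth = 100 / (100 + 107) = 0.48309.
Sum of ASFRs = 0.1042 + 0.1334 + 0.1959 + 0.2181 + 0.3004 + 0.2758 = 1.2278
TFR = 1.2278
GRR = 0.48309 × 1.2278 = 0.59314

0.593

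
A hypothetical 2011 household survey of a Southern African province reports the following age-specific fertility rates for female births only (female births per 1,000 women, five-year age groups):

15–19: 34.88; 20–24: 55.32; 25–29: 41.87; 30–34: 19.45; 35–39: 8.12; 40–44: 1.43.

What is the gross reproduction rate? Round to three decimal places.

0.805

Sum of female ASFRs = 34.88 + 55.32 + 41.87 + 19.45 + 8.12 + 1.43 = 161.07
GRR = 5 × 161.07 / 1000 = 0.80535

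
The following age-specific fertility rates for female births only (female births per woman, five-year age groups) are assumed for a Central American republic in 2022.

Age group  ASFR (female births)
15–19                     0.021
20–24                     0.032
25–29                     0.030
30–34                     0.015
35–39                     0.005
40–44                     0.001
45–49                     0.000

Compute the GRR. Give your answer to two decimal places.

0.52

Sum of female ASFRs = 0.021 + 0.032 + 0.030 + 0.015 + 0.005 + 0.001 + 0.000 = 0.104
GRR = 5 × 0.104 = 0.52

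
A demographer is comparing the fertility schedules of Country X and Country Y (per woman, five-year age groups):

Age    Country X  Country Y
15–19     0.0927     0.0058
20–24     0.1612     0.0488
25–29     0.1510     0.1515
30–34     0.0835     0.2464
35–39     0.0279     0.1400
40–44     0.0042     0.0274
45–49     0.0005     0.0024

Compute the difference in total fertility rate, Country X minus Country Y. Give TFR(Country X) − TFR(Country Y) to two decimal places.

Country X:
  Sum of ASFRs = 0.0927 + 0.1612 + 0.1510 + 0.0835 + 0.0279 + 0.0042 + 0.0005 = 0.5210
  TFR = 5 × 0.5210 = 2.605
Country Y:
  Sum of ASFRs = 0.0058 + 0.0488 + 0.1515 + 0.2464 + 0.1400 + 0.0274 + 0.0024 = 0.6223
  TFR = 5 × 0.6223 = 3.1115
Difference = 2.605 − 3.1115 = -0.5065

-0.51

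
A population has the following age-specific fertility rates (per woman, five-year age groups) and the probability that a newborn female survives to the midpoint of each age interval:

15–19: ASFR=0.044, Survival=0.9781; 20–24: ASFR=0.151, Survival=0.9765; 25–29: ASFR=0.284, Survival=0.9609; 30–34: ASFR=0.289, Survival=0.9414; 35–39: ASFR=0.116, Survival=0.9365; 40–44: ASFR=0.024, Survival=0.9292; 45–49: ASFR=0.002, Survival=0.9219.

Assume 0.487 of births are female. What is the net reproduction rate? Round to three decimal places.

Proportion female at birth = 0.487.
Survival-weighted fertility by age (5·fₓ·Sₓ):
  15–19: 5 × 0.044 × 0.9781 = 0.21518
  20–24: 5 × 0.151 × 0.9765 = 0.73726
  25–29: 5 × 0.284 × 0.9609 = 1.36448
  30–34: 5 × 0.289 × 0.9414 = 1.36032
  35–39: 5 × 0.116 × 0.9365 = 0.54317
  40–44: 5 × 0.024 × 0.9292 = 0.11150
  45–49: 5 × 0.002 × 0.9219 = 0.00922
Sum = 4.34113
NRR = 0.487 × 4.34113 = 2.11413
An NRR exceeding 1 indicates intrinsic growth under these rates.

2.114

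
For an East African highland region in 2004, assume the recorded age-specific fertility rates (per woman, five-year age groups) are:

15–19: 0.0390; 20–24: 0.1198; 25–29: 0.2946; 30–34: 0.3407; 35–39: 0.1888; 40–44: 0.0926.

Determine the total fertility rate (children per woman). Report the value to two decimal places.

Sum of ASFRs = 0.0390 + 0.1198 + 0.2946 + 0.3407 + 0.1888 + 0.0926 = 1.0755
TFR = 5 × 1.0755 = 5.3775

5.38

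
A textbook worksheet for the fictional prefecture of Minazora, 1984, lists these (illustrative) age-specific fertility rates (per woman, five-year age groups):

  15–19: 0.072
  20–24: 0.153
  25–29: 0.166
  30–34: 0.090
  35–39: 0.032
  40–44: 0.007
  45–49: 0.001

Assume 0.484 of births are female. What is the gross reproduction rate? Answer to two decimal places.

Proportion female at birth = 0.484.
Sum of ASFRs = 0.072 + 0.153 + 0.166 + 0.090 + 0.032 + 0.007 + 0.001 = 0.521
TFR = 5 × 0.521 = 2.605
GRR = 0.484 × 2.605 = 1.26082

1.26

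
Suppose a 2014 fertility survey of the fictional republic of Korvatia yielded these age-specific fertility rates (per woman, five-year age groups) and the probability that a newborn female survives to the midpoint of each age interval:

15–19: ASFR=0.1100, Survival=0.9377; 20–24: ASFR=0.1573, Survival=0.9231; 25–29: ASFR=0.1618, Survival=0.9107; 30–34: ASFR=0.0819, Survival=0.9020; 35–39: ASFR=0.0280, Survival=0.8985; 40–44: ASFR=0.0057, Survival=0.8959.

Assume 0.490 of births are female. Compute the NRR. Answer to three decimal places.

1.225

Proportion female at birth = 0.490.
Each age group contributes 5 × ASFR × survival:
  15–19: 5 × 0.1100 × 0.9377 = 0.51574
  20–24: 5 × 0.1573 × 0.9231 = 0.72602
  25–29: 5 × 0.1618 × 0.9107 = 0.73676
  30–34: 5 × 0.0819 × 0.9020 = 0.36937
  35–39: 5 × 0.0280 × 0.8985 = 0.12579
  40–44: 5 × 0.0057 × 0.8959 = 0.02553
Sum = 2.49921
NRR = 0.490 × 2.49921 = 1.22461
NRR > 1, so each generation more than replaces itself.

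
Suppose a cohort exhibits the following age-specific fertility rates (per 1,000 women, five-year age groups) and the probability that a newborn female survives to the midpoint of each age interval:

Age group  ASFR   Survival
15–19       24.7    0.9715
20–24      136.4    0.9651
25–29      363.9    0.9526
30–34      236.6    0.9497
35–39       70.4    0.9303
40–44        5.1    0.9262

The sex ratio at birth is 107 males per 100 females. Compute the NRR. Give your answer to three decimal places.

Proportion female at birth = 100 / (100 + 107) = 0.48309.
Survival-weighted fertility by age (5·fₓ·Sₓ):
  15–19: 5 × 24.7/1000 × 0.9715 = 0.11998
  20–24: 5 × 136.4/1000 × 0.9651 = 0.65820
  25–29: 5 × 363.9/1000 × 0.9526 = 1.73326
  30–34: 5 × 236.6/1000 × 0.9497 = 1.12350
  35–39: 5 × 70.4/1000 × 0.9303 = 0.32747
  40–44: 5 × 5.1/1000 × 0.9262 = 0.02362
Sum = 3.98603
NRR = 0.48309 × 3.98603 = 1.92561
An NRR exceeding 1 indicates intrinsic growth under these rates.

1.926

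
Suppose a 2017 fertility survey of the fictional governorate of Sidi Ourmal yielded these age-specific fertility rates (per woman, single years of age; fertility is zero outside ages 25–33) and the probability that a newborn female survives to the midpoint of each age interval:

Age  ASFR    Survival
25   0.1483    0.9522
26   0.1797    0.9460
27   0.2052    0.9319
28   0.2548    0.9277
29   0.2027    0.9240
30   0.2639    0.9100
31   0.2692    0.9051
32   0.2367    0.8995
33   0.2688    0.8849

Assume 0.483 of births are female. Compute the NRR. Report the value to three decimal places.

Proportion female at birth = 0.483.
Survival-weighted fertility by age (1·fₓ·Sₓ):
  25: 1 × 0.1483 × 0.9522 = 0.14121
  26: 1 × 0.1797 × 0.9460 = 0.17000
  27: 1 × 0.2052 × 0.9319 = 0.19123
  28: 1 × 0.2548 × 0.9277 = 0.23638
  29: 1 × 0.2027 × 0.9240 = 0.18729
  30: 1 × 0.2639 × 0.9100 = 0.24015
  31: 1 × 0.2692 × 0.9051 = 0.24365
  32: 1 × 0.2367 × 0.8995 = 0.21291
  33: 1 × 0.2688 × 0.8849 = 0.23786
Sum = 1.86068
NRR = 0.483 × 1.86068 = 0.89871
NRR < 1, so the cohort does not fully replace itself.

0.899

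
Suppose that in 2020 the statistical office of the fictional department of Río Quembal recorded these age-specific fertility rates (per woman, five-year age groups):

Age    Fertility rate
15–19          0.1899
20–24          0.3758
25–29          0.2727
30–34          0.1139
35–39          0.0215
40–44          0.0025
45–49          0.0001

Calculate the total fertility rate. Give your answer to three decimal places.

Sum of ASFRs = 0.1899 + 0.3758 + 0.2727 + 0.1139 + 0.0215 + 0.0025 + 0.0001 = 0.9764
TFR = 5 × 0.9764 = 4.882

4.882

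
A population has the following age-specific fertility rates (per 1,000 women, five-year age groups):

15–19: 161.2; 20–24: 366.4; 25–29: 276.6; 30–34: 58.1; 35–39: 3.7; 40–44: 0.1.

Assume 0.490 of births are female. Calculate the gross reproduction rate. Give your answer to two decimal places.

Proportion female at birth = 0.490.
Sum of ASFRs = 161.2 + 366.4 + 276.6 + 58.1 + 3.7 + 0.1 = 866.1
TFR = 5 × 866.1 / 1000 = 4.3305
GRR = 0.490 × 4.3305 = 2.12195

2.12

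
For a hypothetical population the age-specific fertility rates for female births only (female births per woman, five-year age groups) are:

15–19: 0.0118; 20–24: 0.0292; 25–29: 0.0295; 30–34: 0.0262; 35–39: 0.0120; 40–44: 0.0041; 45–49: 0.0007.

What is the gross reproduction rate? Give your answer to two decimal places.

0.57

Sum of female ASFRs = 0.0118 + 0.0292 + 0.0295 + 0.0262 + 0.0120 + 0.0041 + 0.0007 = 0.1135
GRR = 5 × 0.1135 = 0.5675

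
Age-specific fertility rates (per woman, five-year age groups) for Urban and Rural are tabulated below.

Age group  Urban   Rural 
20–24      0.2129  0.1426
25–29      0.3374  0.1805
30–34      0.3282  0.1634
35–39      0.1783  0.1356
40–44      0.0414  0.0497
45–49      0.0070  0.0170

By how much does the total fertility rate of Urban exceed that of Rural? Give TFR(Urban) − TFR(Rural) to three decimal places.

Urban:
  Sum of ASFRs = 0.2129 + 0.3374 + 0.3282 + 0.1783 + 0.0414 + 0.0070 = 1.1052
  TFR = 5 × 1.1052 = 5.526
Rural:
  Sum of ASFRs = 0.1426 + 0.1805 + 0.1634 + 0.1356 + 0.0497 + 0.0170 = 0.6888
  TFR = 5 × 0.6888 = 3.444
Difference = 5.526 − 3.444 = 2.082

2.082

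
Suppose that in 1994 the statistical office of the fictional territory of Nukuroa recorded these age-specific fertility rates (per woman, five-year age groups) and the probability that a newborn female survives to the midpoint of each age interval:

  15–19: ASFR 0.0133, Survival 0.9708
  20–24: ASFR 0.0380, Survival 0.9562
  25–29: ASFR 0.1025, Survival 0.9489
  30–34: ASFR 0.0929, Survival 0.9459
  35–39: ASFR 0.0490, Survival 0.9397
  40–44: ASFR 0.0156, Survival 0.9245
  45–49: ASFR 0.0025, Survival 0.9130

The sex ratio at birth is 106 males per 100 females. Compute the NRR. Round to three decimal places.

Proportion female at birth = 100 / (100 + 106) = 0.48544.
Each age group contributes 5 × ASFR × survival:
  15–19: 5 × 0.0133 × 0.9708 = 0.06456
  20–24: 5 × 0.0380 × 0.9562 = 0.18168
  25–29: 5 × 0.1025 × 0.9489 = 0.48631
  30–34: 5 × 0.0929 × 0.9459 = 0.43937
  35–39: 5 × 0.0490 × 0.9397 = 0.23023
  40–44: 5 × 0.0156 × 0.9245 = 0.07211
  45–49: 5 × 0.0025 × 0.9130 = 0.01141
Sum = 1.48567
NRR = 0.48544 × 1.48567 = 0.72120
With NRR below 1 the population is below replacement fertility.

0.721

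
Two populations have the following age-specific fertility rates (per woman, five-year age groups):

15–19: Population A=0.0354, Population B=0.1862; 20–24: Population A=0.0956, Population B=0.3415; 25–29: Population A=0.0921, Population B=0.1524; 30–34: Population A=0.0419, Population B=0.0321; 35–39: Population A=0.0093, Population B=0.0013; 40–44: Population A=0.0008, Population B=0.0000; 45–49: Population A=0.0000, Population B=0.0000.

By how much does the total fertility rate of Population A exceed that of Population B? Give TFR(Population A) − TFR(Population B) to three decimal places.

-2.192

Population A:
  Sum of ASFRs = 0.0354 + 0.0956 + 0.0921 + 0.0419 + 0.0093 + 0.0008 + 0.0000 = 0.2751
  TFR = 5 × 0.2751 = 1.3755
Population B:
  Sum of ASFRs = 0.1862 + 0.3415 + 0.1524 + 0.0321 + 0.0013 + 0.0000 + 0.0000 = 0.7135
  TFR = 5 × 0.7135 = 3.5675
Difference = 1.3755 − 3.5675 = -2.192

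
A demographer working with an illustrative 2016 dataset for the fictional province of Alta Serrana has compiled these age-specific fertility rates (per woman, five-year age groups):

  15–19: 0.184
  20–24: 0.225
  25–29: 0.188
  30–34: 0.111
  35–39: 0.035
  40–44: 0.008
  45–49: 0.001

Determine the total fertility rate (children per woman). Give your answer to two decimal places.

3.76

Sum of ASFRs = 0.184 + 0.225 + 0.188 + 0.111 + 0.035 + 0.008 + 0.001 = 0.752
TFR = 5 × 0.752 = 3.76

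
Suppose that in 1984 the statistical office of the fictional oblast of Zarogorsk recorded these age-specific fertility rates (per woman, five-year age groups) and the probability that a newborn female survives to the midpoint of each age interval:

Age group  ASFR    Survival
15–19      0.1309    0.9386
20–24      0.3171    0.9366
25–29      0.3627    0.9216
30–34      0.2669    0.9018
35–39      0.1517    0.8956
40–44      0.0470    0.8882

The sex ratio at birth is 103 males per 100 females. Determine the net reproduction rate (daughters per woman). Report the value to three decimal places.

2.888

Proportion female at birth = 100 / (100 + 103) = 0.49261.
Per-age-group product (5 × ASFR × survival probability):
  15–19: 5 × 0.1309 × 0.9386 = 0.61431
  20–24: 5 × 0.3171 × 0.9366 = 1.48498
  25–29: 5 × 0.3627 × 0.9216 = 1.67132
  30–34: 5 × 0.2669 × 0.9018 = 1.20345
  35–39: 5 × 0.1517 × 0.8956 = 0.67931
  40–44: 5 × 0.0470 × 0.8882 = 0.20873
Sum = 5.86210
NRR = 0.49261 × 5.86210 = 2.88773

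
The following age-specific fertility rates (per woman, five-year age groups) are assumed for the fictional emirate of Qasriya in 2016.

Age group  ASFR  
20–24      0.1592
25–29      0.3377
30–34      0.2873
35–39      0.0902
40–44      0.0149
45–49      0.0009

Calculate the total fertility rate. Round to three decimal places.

4.451

Sum of ASFRs = 0.1592 + 0.3377 + 0.2873 + 0.0902 + 0.0149 + 0.0009 = 0.8902
TFR = 5 × 0.8902 = 4.451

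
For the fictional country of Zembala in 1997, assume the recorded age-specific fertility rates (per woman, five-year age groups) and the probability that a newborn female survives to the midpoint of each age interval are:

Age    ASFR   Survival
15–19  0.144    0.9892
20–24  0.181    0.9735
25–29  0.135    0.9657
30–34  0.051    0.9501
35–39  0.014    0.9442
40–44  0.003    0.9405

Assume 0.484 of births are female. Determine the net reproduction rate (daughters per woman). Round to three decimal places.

Proportion female at birth = 0.484.
Survival-weighted fertility by age (5·fₓ·Sₓ):
  15–19: 5 × 0.144 × 0.9892 = 0.71222
  20–24: 5 × 0.181 × 0.9735 = 0.88102
  25–29: 5 × 0.135 × 0.9657 = 0.65185
  30–34: 5 × 0.051 × 0.9501 = 0.24228
  35–39: 5 × 0.014 × 0.9442 = 0.06609
  40–44: 5 × 0.003 × 0.9405 = 0.01411
Sum = 2.56757
NRR = 0.484 × 2.56757 = 1.24270

1.243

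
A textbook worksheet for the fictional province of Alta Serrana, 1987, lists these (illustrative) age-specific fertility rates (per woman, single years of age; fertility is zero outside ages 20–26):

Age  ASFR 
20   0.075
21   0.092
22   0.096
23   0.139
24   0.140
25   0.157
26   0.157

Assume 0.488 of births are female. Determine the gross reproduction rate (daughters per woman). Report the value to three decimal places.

Proportion female at birth = 0.488.
Sum of ASFRs = 0.075 + 0.092 + 0.096 + 0.139 + 0.140 + 0.157 + 0.157 = 0.856
TFR = 0.856
GRR = 0.488 × 0.856 = 0.41773

0.418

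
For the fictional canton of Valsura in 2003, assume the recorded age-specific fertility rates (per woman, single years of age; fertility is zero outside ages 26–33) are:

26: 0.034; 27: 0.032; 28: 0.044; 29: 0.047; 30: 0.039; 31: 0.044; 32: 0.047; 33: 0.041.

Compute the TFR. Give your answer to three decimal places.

Sum of ASFRs = 0.034 + 0.032 + 0.044 + 0.047 + 0.039 + 0.044 + 0.047 + 0.041 = 0.328
TFR = 0.328

0.328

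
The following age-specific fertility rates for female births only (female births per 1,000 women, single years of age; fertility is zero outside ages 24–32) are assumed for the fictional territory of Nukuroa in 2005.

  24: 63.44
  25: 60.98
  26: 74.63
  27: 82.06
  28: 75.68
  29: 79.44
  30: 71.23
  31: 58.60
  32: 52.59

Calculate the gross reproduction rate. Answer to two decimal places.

0.62

Sum of female ASFRs = 63.44 + 60.98 + 74.63 + 82.06 + 75.68 + 79.44 + 71.23 + 58.60 + 52.59 = 618.65
GRR = 618.65 / 1000 = 0.61865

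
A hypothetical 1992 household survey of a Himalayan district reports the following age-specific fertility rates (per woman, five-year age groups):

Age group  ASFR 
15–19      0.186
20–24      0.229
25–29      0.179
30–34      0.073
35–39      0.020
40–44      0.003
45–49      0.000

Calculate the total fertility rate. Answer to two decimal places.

Sum of ASFRs = 0.186 + 0.229 + 0.179 + 0.073 + 0.020 + 0.003 + 0.000 = 0.690
TFR = 5 × 0.690 = 3.45

3.45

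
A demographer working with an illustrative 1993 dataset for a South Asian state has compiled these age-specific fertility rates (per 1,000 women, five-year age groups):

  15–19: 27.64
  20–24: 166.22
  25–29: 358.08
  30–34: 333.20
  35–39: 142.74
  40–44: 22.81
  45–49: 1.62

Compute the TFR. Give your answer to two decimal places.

Sum of ASFRs = 27.64 + 166.22 + 358.08 + 333.20 + 142.74 + 22.81 + 1.62 = 1052.31
TFR = 5 × 1052.31 / 1000 = 5.26155

5.26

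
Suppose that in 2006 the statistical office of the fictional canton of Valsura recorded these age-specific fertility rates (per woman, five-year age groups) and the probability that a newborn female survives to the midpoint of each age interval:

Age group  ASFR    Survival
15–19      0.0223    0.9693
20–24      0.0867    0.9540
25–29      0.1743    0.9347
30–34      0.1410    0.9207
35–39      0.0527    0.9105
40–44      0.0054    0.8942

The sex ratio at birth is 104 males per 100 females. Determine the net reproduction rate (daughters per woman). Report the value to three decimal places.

1.103

Proportion female at birth = 100 / (100 + 104) = 0.49020.
Per-age-group product (5 × ASFR × survival probability):
  15–19: 5 × 0.0223 × 0.9693 = 0.10808
  20–24: 5 × 0.0867 × 0.9540 = 0.41356
  25–29: 5 × 0.1743 × 0.9347 = 0.81459
  30–34: 5 × 0.1410 × 0.9207 = 0.64909
  35–39: 5 × 0.0527 × 0.9105 = 0.23992
  40–44: 5 × 0.0054 × 0.8942 = 0.02414
Sum = 2.24938
NRR = 0.49020 × 2.24938 = 1.10265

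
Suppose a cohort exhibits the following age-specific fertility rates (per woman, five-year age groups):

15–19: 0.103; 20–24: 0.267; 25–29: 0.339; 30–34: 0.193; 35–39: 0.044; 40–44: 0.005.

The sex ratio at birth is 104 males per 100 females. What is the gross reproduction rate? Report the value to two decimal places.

Proportion female at birth = 100 / (100 + 104) = 0.49020.
Sum of ASFRs = 0.103 + 0.267 + 0.339 + 0.193 + 0.044 + 0.005 = 0.951
TFR = 5 × 0.951 = 4.755
GRR = 0.49020 × 4.755 = 2.33090

2.33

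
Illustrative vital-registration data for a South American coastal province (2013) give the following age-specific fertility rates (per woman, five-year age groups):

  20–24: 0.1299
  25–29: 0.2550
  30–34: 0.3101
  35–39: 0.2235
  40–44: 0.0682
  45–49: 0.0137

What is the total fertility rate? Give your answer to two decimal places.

5.00

Sum of ASFRs = 0.1299 + 0.2550 + 0.3101 + 0.2235 + 0.0682 + 0.0137 = 1.0004
TFR = 5 × 1.0004 = 5.002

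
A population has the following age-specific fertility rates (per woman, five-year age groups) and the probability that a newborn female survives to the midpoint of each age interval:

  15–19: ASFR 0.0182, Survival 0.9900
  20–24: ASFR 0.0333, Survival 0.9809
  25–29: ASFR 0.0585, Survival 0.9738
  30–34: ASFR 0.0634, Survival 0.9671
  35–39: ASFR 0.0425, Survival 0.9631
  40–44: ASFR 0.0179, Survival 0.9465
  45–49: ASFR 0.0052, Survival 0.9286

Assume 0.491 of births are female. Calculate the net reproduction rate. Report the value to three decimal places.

Proportion female at birth = 0.491.
Per-age-group product (5 × ASFR × survival probability):
  15–19: 5 × 0.0182 × 0.9900 = 0.09009
  20–24: 5 × 0.0333 × 0.9809 = 0.16332
  25–29: 5 × 0.0585 × 0.9738 = 0.28484
  30–34: 5 × 0.0634 × 0.9671 = 0.30657
  35–39: 5 × 0.0425 × 0.9631 = 0.20466
  40–44: 5 × 0.0179 × 0.9465 = 0.08471
  45–49: 5 × 0.0052 × 0.9286 = 0.02414
Sum = 1.15833
NRR = 0.491 × 1.15833 = 0.56874

0.569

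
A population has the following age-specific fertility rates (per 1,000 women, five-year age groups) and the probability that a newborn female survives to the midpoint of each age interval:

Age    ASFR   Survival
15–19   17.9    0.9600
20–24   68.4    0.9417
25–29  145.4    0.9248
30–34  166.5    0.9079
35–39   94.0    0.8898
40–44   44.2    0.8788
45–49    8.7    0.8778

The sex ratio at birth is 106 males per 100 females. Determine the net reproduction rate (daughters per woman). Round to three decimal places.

Proportion female at birth = 100 / (100 + 106) = 0.48544.
Per-age-group product (5 × ASFR × survival probability):
  15–19: 5 × 17.9/1000 × 0.9600 = 0.08592
  20–24: 5 × 68.4/1000 × 0.9417 = 0.32206
  25–29: 5 × 145.4/1000 × 0.9248 = 0.67233
  30–34: 5 × 166.5/1000 × 0.9079 = 0.75583
  35–39: 5 × 94.0/1000 × 0.8898 = 0.41821
  40–44: 5 × 44.2/1000 × 0.8788 = 0.19421
  45–49: 5 × 8.7/1000 × 0.8778 = 0.03818
Sum = 2.48674
NRR = 0.48544 × 2.48674 = 1.20716
NRR > 1, so each generation more than replaces itself.

1.207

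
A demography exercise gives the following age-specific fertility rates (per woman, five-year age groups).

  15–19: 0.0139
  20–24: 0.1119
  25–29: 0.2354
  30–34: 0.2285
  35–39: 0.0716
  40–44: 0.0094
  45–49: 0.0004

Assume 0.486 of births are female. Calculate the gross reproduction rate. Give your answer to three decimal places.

Proportion female at birth = 0.486.
Sum of ASFRs = 0.0139 + 0.1119 + 0.2354 + 0.2285 + 0.0716 + 0.0094 + 0.0004 = 0.6711
TFR = 5 × 0.6711 = 3.3555
GRR = 0.486 × 3.3555 = 1.63077

1.631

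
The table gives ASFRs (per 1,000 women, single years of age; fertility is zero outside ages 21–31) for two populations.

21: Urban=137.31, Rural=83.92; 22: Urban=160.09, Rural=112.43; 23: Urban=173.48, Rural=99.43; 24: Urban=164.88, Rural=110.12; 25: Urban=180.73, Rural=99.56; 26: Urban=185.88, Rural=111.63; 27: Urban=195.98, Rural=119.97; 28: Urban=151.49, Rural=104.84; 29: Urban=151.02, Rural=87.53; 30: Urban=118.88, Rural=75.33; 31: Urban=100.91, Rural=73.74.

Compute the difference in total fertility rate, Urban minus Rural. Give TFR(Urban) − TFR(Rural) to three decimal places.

0.642

Urban:
  Sum of ASFRs = 137.31 + 160.09 + 173.48 + 164.88 + 180.73 + 185.88 + 195.98 + 151.49 + 151.02 + 118.88 + 100.91 = 1720.65
  TFR = 1720.65 / 1000 = 1.72065
Rural:
  Sum of ASFRs = 83.92 + 112.43 + 99.43 + 110.12 + 99.56 + 111.63 + 119.97 + 104.84 + 87.53 + 75.33 + 73.74 = 1078.50
  TFR = 1078.50 / 1000 = 1.0785
Difference = 1.72065 − 1.0785 = 0.64215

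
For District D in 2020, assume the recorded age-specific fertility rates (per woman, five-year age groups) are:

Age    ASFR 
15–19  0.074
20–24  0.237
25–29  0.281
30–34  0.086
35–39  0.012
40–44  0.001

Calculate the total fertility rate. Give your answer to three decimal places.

3.455

Sum of ASFRs = 0.074 + 0.237 + 0.281 + 0.086 + 0.012 + 0.001 = 0.691
TFR = 5 × 0.691 = 3.455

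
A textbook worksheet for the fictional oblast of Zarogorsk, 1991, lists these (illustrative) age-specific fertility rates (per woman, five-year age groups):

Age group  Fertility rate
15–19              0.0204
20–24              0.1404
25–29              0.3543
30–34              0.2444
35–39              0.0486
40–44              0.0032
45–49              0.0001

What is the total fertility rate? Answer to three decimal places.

4.057

Sum of ASFRs = 0.0204 + 0.1404 + 0.3543 + 0.2444 + 0.0486 + 0.0032 + 0.0001 = 0.8114
TFR = 5 × 0.8114 = 4.057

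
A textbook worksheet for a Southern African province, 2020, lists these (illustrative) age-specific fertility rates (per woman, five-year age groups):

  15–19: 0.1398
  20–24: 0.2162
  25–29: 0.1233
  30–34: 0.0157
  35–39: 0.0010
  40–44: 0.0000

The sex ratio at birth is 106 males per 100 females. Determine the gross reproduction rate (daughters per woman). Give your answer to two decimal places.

Proportion female at birth = 100 / (100 + 106) = 0.48544.
Sum of ASFRs = 0.1398 + 0.2162 + 0.1233 + 0.0157 + 0.0010 + 0.0000 = 0.4960
TFR = 5 × 0.4960 = 2.48
GRR = 0.48544 × 2.48 = 1.20389

1.20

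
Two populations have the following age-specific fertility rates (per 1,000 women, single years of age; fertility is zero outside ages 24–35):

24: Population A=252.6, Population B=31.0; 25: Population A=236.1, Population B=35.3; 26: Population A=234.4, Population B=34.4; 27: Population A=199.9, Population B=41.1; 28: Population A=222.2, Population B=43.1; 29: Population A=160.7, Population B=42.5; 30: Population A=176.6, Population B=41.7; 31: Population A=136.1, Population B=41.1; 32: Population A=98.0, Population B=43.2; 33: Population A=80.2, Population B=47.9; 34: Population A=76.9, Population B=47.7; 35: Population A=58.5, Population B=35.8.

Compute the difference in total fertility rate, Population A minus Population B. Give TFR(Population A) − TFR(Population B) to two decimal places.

Population A:
  Sum of ASFRs = 252.6 + 236.1 + 234.4 + 199.9 + 222.2 + 160.7 + 176.6 + 136.1 + 98.0 + 80.2 + 76.9 + 58.5 = 1932.2
  TFR = 1932.2 / 1000 = 1.9322
Population B:
  Sum of ASFRs = 31.0 + 35.3 + 34.4 + 41.1 + 43.1 + 42.5 + 41.7 + 41.1 + 43.2 + 47.9 + 47.7 + 35.8 = 484.8
  TFR = 484.8 / 1000 = 0.4848
Difference = 1.9322 − 0.4848 = 1.4474

1.45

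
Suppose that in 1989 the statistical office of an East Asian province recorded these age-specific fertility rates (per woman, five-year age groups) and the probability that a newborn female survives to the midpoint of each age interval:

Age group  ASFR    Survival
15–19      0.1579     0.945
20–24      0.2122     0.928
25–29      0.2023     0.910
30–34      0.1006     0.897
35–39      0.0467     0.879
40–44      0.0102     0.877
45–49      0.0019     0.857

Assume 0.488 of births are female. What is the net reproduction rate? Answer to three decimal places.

Proportion female at birth = 0.488.
Per-age-group product (5 × ASFR × survival probability):
  15–19: 5 × 0.1579 × 0.945 = 0.74608
  20–24: 5 × 0.2122 × 0.928 = 0.98461
  25–29: 5 × 0.2023 × 0.910 = 0.92047
  30–34: 5 × 0.1006 × 0.897 = 0.45119
  35–39: 5 × 0.0467 × 0.879 = 0.20525
  40–44: 5 × 0.0102 × 0.877 = 0.04473
  45–49: 5 × 0.0019 × 0.857 = 0.00814
Sum = 3.36047
NRR = 0.488 × 3.36047 = 1.63991

1.640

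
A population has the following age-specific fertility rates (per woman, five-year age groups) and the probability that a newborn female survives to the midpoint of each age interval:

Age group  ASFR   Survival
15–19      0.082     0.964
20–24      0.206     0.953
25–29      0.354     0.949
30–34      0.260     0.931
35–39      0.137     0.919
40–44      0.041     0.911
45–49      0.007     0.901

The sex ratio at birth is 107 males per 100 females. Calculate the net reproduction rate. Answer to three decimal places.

Proportion female at birth = 100 / (100 + 107) = 0.48309.
Each age group contributes 5 × ASFR × survival:
  15–19: 5 × 0.082 × 0.964 = 0.39524
  20–24: 5 × 0.206 × 0.953 = 0.98159
  25–29: 5 × 0.354 × 0.949 = 1.67973
  30–34: 5 × 0.260 × 0.931 = 1.21030
  35–39: 5 × 0.137 × 0.919 = 0.62952
  40–44: 5 × 0.041 × 0.911 = 0.18676
  45–49: 5 × 0.007 × 0.901 = 0.03154
Sum = 5.11468
NRR = 0.48309 × 5.11468 = 2.47085

2.471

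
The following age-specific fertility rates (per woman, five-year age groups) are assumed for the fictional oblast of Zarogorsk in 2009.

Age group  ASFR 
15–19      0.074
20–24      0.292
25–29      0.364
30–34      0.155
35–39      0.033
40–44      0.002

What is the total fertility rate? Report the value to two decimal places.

Sum of ASFRs = 0.074 + 0.292 + 0.364 + 0.155 + 0.033 + 0.002 = 0.920
TFR = 5 × 0.920 = 4.6

4.60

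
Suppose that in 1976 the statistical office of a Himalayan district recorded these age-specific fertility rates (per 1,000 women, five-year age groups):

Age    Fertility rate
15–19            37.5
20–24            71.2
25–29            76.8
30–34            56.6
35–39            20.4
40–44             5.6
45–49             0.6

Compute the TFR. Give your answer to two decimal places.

1.34

Sum of ASFRs = 37.5 + 71.2 + 76.8 + 56.6 + 20.4 + 5.6 + 0.6 = 268.7
TFR = 5 × 268.7 / 1000 = 1.3435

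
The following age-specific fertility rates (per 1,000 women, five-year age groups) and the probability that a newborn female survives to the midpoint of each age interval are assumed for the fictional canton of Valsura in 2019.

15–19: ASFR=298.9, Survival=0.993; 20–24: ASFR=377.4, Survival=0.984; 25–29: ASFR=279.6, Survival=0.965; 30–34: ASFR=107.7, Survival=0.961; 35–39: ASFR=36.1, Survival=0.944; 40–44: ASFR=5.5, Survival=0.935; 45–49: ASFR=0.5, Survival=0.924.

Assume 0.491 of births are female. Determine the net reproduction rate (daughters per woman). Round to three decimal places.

2.654

Proportion female at birth = 0.491.
Survival-weighted fertility by age (5·fₓ·Sₓ):
  15–19: 5 × 298.9/1000 × 0.993 = 1.48404
  20–24: 5 × 377.4/1000 × 0.984 = 1.85681
  25–29: 5 × 279.6/1000 × 0.965 = 1.34907
  30–34: 5 × 107.7/1000 × 0.961 = 0.51750
  35–39: 5 × 36.1/1000 × 0.944 = 0.17039
  40–44: 5 × 5.5/1000 × 0.935 = 0.02571
  45–49: 5 × 0.5/1000 × 0.924 = 0.00231
Sum = 5.40583
NRR = 0.491 × 5.40583 = 2.65426
NRR > 1, so each generation more than replaces itself.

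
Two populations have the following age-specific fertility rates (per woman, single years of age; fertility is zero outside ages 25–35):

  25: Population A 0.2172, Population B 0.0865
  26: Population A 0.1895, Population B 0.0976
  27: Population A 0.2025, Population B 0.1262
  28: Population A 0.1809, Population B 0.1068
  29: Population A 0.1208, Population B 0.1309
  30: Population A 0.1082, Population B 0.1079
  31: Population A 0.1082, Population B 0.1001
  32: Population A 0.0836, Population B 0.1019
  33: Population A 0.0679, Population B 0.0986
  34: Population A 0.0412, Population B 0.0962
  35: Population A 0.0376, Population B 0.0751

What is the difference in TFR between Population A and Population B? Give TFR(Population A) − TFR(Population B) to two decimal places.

Population A:
  Sum of ASFRs = 0.2172 + 0.1895 + 0.2025 + 0.1809 + 0.1208 + 0.1082 + 0.1082 + 0.0836 + 0.0679 + 0.0412 + 0.0376 = 1.3576
  TFR = 1.3576
Population B:
  Sum of ASFRs = 0.0865 + 0.0976 + 0.1262 + 0.1068 + 0.1309 + 0.1079 + 0.1001 + 0.1019 + 0.0986 + 0.0962 + 0.0751 = 1.1278
  TFR = 1.1278
Difference = 1.3576 − 1.1278 = 0.2298

0.23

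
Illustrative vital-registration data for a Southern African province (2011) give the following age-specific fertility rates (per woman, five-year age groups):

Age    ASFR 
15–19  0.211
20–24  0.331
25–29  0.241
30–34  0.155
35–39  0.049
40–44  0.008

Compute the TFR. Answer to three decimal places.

Sum of ASFRs = 0.211 + 0.331 + 0.241 + 0.155 + 0.049 + 0.008 = 0.995
TFR = 5 × 0.995 = 4.975

4.975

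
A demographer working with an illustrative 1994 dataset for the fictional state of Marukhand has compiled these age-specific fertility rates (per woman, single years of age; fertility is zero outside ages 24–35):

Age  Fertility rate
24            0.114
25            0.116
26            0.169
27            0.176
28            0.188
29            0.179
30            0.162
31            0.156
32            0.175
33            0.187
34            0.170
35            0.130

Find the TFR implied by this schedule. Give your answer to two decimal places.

Sum of ASFRs = 0.114 + 0.116 + 0.169 + 0.176 + 0.188 + 0.179 + 0.162 + 0.156 + 0.175 + 0.187 + 0.170 + 0.130 = 1.922
TFR = 1.922

1.92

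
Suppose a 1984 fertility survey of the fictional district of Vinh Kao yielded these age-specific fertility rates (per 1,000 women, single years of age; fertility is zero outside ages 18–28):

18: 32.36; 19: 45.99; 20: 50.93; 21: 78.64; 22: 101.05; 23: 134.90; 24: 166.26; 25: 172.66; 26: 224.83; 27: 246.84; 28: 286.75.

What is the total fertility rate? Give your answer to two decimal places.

1.54

Sum of ASFRs = 32.36 + 45.99 + 50.93 + 78.64 + 101.05 + 134.90 + 166.26 + 172.66 + 224.83 + 246.84 + 286.75 = 1541.21
TFR = 1541.21 / 1000 = 1.54121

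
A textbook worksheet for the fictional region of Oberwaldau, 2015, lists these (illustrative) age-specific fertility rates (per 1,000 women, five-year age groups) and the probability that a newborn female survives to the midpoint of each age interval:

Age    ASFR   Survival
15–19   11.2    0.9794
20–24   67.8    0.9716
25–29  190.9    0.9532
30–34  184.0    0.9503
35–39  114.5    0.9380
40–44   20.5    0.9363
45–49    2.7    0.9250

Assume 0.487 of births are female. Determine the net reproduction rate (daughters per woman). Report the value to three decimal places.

Proportion female at birth = 0.487.
Survival-weighted fertility by age (5·fₓ·Sₓ):
  15–19: 5 × 11.2/1000 × 0.9794 = 0.05485
  20–24: 5 × 67.8/1000 × 0.9716 = 0.32937
  25–29: 5 × 190.9/1000 × 0.9532 = 0.90983
  30–34: 5 × 184.0/1000 × 0.9503 = 0.87428
  35–39: 5 × 114.5/1000 × 0.9380 = 0.53701
  40–44: 5 × 20.5/1000 × 0.9363 = 0.09597
  45–49: 5 × 2.7/1000 × 0.9250 = 0.01249
Sum = 2.81380
NRR = 0.487 × 2.81380 = 1.37032

1.370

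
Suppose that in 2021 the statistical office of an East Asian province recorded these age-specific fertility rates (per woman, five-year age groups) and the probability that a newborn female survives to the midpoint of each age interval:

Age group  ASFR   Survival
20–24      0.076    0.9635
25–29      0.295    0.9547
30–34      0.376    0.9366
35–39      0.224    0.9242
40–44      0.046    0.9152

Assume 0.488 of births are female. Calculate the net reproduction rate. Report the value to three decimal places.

2.333

Proportion female at birth = 0.488.
Weighting each age-specific rate by interval width and survival:
  20–24: 5 × 0.076 × 0.9635 = 0.36613
  25–29: 5 × 0.295 × 0.9547 = 1.40818
  30–34: 5 × 0.376 × 0.9366 = 1.76081
  35–39: 5 × 0.224 × 0.9242 = 1.03510
  40–44: 5 × 0.046 × 0.9152 = 0.21050
Sum = 4.78072
NRR = 0.488 × 4.78072 = 2.33299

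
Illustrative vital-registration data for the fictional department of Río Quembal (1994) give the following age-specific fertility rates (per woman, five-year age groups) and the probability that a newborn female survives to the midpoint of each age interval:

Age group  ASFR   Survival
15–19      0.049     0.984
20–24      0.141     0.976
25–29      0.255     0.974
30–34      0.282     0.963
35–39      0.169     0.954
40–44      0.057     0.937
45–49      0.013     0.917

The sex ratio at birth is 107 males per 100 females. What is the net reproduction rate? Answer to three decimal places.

Proportion female at birth = 100 / (100 + 107) = 0.48309.
Per-age-group product (5 × ASFR × survival probability):
  15–19: 5 × 0.049 × 0.984 = 0.24108
  20–24: 5 × 0.141 × 0.976 = 0.68808
  25–29: 5 × 0.255 × 0.974 = 1.24185
  30–34: 5 × 0.282 × 0.963 = 1.35783
  35–39: 5 × 0.169 × 0.954 = 0.80613
  40–44: 5 × 0.057 × 0.937 = 0.26705
  45–49: 5 × 0.013 × 0.917 = 0.05961
Sum = 4.66163
NRR = 0.48309 × 4.66163 = 2.25199
With NRR above 1 the population is above replacement fertility.

2.252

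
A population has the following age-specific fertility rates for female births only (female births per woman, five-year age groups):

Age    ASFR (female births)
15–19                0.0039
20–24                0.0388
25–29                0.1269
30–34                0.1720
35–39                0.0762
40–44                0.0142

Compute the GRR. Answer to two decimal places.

Sum of female ASFRs = 0.0039 + 0.0388 + 0.1269 + 0.1720 + 0.0762 + 0.0142 = 0.4320
GRR = 5 × 0.4320 = 2.16

2.16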